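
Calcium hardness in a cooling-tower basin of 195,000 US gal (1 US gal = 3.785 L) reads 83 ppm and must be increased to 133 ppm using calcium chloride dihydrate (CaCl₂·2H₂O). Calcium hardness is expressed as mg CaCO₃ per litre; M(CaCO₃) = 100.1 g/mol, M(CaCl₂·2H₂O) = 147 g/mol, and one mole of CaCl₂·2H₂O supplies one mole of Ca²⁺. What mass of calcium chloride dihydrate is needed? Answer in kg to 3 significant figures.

Volume: 195,000 US gal × 3.785 L/gal = 738,075 L.
Hardness to add: (133 − 83) = 50 mg/L as CaCO₃ × 738,075 L = 36,900 g as CaCO₃.
Moles of Ca²⁺ (1 mol Ca²⁺ ≡ 1 mol CaCO₃): 36,900 / 100.1 g/mol = 368.7 mol.
Mass of CaCl₂·2H₂O: 368.7 × 147 = 54,190 g.

54.2 kg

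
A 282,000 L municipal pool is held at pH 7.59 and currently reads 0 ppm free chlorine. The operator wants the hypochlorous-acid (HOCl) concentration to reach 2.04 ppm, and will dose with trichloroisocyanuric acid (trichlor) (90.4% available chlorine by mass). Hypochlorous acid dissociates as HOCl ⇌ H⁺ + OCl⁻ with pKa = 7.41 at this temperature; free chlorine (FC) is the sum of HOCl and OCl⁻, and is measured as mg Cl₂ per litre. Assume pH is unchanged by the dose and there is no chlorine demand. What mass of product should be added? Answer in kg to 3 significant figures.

1.60 kg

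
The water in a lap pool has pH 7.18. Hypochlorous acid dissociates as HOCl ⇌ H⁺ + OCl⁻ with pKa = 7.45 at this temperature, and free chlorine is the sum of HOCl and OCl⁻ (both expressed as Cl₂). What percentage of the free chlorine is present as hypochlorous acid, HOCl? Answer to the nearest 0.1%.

[OCl⁻]/[HOCl] = 10^(pH − pKa) = 10^(7.18 − 7.45) = 10^-0.27 = 0.537.
Fraction as HOCl = 1 / (1 + 0.537) = 0.6506.

65.1%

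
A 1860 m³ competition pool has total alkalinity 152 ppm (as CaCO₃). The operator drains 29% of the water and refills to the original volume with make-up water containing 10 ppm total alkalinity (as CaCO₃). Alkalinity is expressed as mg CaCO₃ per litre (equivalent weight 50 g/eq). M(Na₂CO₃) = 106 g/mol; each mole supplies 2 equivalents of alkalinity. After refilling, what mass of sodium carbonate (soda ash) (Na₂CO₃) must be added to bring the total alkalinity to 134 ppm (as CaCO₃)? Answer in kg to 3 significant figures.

Volume: 1860 m³ = 1,860,000 L.
After draining 29% and refilling: 152 × 0.71 + 10 × 0.29 = 110.82 ppm.
Deficit to target: 134 − 110.82 = 23.18 mg/L.
As CaCO₃: 23.18 mg/L × 1,860,000 L = 43,110 g; ÷ 50 g/eq ÷ 2 = 431.1 mol Na₂CO₃.
Mass: 431.1 × 106 = 45,700 g.

45.7 kg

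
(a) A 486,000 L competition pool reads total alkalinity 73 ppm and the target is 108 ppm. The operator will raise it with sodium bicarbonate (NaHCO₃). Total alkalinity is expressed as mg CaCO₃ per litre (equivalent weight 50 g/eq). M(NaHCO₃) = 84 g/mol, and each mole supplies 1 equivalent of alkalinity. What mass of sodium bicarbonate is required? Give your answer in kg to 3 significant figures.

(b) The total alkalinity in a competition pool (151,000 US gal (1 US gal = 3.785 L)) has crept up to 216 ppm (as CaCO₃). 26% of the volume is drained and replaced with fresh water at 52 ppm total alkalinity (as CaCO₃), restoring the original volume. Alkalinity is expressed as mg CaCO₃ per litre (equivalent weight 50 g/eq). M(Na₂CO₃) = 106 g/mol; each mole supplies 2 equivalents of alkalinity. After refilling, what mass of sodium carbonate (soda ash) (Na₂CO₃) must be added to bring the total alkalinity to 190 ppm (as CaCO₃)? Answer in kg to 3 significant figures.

(a) 28.6 kg; (b) 10.1 kg

(a) Alkalinity to add: (108 − 73) = 35 mg/L as CaCO₃ × 486,000 L = 17,010 g as CaCO₃.
(a) Equivalents: 17,010 g ÷ 50 g/eq = 340.2 eq.
(a) NaHCO₃ supplies 1 eq per mole → 340.2 mol.
(a) Mass: 340.2 mol × 84 g/mol = 28,580 g.

(b) Volume: 151,000 US gal × 3.785 L/gal = 571,535 L.
(b) After draining 26% and refilling: 216 × 0.74 + 52 × 0.26 = 173.36 ppm.
(b) Deficit to target: 190 − 173.36 = 16.64 mg/L.
(b) As CaCO₃: 16.64 mg/L × 571,535 L = 9510 g; ÷ 50 g/eq ÷ 2 = 95.1 mol Na₂CO₃.
(b) Mass: 95.1 × 106 = 10,080 g.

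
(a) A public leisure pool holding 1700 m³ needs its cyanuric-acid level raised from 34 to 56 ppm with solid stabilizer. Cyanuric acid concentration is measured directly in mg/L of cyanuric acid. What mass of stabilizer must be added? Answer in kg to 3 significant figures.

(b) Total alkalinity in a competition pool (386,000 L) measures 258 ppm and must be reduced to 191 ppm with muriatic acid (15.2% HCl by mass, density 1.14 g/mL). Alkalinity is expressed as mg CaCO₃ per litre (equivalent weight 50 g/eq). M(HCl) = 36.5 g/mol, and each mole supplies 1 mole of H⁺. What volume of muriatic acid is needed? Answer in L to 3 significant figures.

(a) 37.4 kg; (b) 109 L

(a) Volume: 1700 m³ = 1,700,000 L.
(a) CYA to add: (56 − 34) = 22 mg/L × 1,700,000 L = 37,400 g cyanuric acid.

(b) Alkalinity to neutralize: (258 − 191) = 67 mg/L as CaCO₃ × 386,000 L = 25,860 g as CaCO₃.
(b) Equivalents of H⁺ required: 25,860 ÷ 50 g/eq = 517.2 eq = 517.2 mol HCl.
(b) Mass of HCl: 517.2 × 36.5 = 18,880 g.
(b) Mass of 15.2% solution: 18,880 / 0.152 = 124,200 g.
(b) Volume: 124,200 g ÷ 1.14 g/mL = 109,000 mL.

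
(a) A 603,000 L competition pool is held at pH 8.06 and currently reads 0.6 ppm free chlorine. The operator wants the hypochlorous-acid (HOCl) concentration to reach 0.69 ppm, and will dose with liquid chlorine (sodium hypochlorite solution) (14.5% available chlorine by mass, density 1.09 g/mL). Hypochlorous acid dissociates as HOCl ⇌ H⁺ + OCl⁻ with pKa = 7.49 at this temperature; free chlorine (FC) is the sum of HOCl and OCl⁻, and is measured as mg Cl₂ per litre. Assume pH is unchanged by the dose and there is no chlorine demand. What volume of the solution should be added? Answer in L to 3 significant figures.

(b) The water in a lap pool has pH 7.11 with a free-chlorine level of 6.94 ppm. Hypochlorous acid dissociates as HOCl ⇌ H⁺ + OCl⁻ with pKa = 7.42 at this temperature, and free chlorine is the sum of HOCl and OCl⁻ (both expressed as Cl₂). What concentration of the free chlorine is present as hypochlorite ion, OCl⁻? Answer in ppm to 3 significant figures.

(a) 10.1 L; (b) 2.28 ppm

(a) [OCl⁻]/[HOCl] = 10^(pH − pKa) = 10^(8.06 − 7.49) = 3.715; fraction as HOCl = 1/(1 + 3.715) = 0.2121.
(a) Free chlorine required for 0.69 ppm HOCl: 0.69 / 0.2121 = 3.254 ppm.
(a) FC to add: 3.254 − 0.6 = 2.654 mg/L as Cl₂.
(a) Cl₂ equivalent: 2.654 mg/L × 603,000 L = 1600 g.
(a) Product at 14.5% available Cl: 1600 / 0.145 = 11,040 g.
(a) Volume: 11,040 g ÷ 1.09 g/mL = 10,120 mL.

(b) [OCl⁻]/[HOCl] = 10^(pH − pKa) = 10^(7.11 − 7.42) = 10^-0.31 = 0.4898.
(b) Fraction as HOCl = 1 / (1 + 0.4898) = 0.6712.
(b) OCl⁻ = (1 − 0.6712) × 6.94 ppm = 2.282 ppm.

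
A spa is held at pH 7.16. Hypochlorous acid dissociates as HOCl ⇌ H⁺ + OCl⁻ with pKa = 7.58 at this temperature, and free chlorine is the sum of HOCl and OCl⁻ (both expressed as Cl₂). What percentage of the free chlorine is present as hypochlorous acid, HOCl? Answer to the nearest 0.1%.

[OCl⁻]/[HOCl] = 10^(pH − pKa) = 10^(7.16 − 7.58) = 10^-0.42 = 0.3802.
Fraction as HOCl = 1 / (1 + 0.3802) = 0.7245.

72.5%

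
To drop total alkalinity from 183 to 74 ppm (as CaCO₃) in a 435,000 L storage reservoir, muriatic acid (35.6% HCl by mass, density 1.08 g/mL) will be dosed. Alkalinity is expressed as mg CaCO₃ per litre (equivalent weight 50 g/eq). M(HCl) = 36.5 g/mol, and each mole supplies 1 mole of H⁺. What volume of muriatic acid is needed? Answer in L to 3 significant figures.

Alkalinity to neutralize: (183 − 74) = 109 mg/L as CaCO₃ × 435,000 L = 47,420 g as CaCO₃.
Equivalents of H⁺ required: 47,420 ÷ 50 g/eq = 948.3 eq = 948.3 mol HCl.
Mass of HCl: 948.3 × 36.5 = 34,610 g.
Mass of 35.6% solution: 34,610 / 0.356 = 97,230 g.
Volume: 97,230 g ÷ 1.08 g/mL = 90,030 mL.

90.0 L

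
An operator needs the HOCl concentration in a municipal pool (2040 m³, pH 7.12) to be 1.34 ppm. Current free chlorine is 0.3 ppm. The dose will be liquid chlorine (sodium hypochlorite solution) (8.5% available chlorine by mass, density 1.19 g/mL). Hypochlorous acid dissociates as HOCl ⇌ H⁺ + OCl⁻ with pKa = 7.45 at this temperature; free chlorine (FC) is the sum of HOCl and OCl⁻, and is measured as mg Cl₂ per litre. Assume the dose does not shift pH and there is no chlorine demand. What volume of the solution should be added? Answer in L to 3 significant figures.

Volume: 2040 m³ = 2,040,000 L.
[OCl⁻]/[HOCl] = 10^(pH − pKa) = 10^(7.12 − 7.45) = 0.4677; fraction as HOCl = 1/(1 + 0.4677) = 0.6813.
Free chlorine required for 1.34 ppm HOCl: 1.34 / 0.6813 = 1.967 ppm.
FC to add: 1.967 − 0.3 = 1.667 mg/L as Cl₂.
Cl₂ equivalent: 1.667 mg/L × 2,040,000 L = 3400 g.
Product at 8.5% available Cl: 3400 / 0.085 = 40,000 g.
Volume: 40,000 g ÷ 1.19 g/mL = 33,620 mL.

33.6 L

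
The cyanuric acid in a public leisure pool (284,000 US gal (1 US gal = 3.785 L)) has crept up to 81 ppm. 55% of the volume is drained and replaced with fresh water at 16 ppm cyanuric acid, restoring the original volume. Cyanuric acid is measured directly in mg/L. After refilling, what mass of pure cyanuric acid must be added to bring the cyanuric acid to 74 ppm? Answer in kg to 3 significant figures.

Volume: 284,000 US gal × 3.785 L/gal = 1,074,940 L.
After draining 55% and refilling: 81 × 0.45 + 16 × 0.55 = 45.25 ppm.
Deficit to target: 74 − 45.25 = 28.75 mg/L.
Mass: 28.75 mg/L × 1,074,940 L = 30,900 g cyanuric acid.

30.9 kg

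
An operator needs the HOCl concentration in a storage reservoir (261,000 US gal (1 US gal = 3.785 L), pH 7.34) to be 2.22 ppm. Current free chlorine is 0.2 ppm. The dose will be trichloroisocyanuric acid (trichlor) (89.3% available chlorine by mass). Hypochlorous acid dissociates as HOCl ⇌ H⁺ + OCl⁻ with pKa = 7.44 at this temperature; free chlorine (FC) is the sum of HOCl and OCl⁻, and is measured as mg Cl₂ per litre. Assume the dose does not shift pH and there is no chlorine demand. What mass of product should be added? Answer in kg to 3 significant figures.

Volume: 261,000 US gal × 3.785 L/gal = 987,885 L.
[OCl⁻]/[HOCl] = 10^(pH − pKa) = 10^(7.34 − 7.44) = 0.7943; fraction as HOCl = 1/(1 + 0.7943) = 0.5573.
Free chlorine required for 2.22 ppm HOCl: 2.22 / 0.5573 = 3.983 ppm.
FC to add: 3.983 − 0.2 = 3.783 mg/L as Cl₂.
Cl₂ equivalent: 3.783 mg/L × 987,885 L = 3738 g.
Product at 89.3% available Cl: 3738 / 0.893 = 4185 g.

4.19 kg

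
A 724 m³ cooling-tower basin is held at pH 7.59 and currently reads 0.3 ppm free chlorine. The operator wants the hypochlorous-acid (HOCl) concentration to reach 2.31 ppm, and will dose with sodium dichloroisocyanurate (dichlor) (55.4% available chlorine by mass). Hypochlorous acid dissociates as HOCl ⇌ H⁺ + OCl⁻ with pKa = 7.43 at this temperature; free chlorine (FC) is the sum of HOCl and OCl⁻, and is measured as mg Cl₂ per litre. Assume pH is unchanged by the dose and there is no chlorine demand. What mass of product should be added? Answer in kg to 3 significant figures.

Volume: 724 m³ = 724,000 L.
[OCl⁻]/[HOCl] = 10^(pH − pKa) = 10^(7.59 − 7.43) = 1.445; fraction as HOCl = 1/(1 + 1.445) = 0.4089.
Free chlorine required for 2.31 ppm HOCl: 2.31 / 0.4089 = 5.649 ppm.
FC to add: 5.649 − 0.3 = 5.349 mg/L as Cl₂.
Cl₂ equivalent: 5.349 mg/L × 724,000 L = 3873 g.
Product at 55.4% available Cl: 3873 / 0.554 = 6990 g.

6.99 kg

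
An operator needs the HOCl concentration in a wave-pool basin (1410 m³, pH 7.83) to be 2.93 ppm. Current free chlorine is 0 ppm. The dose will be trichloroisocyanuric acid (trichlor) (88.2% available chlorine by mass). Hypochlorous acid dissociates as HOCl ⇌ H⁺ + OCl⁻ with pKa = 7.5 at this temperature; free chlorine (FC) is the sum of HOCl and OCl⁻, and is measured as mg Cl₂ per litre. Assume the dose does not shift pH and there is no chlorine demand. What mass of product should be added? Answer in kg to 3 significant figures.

Volume: 1410 m³ = 1,410,000 L.
[OCl⁻]/[HOCl] = 10^(pH − pKa) = 10^(7.83 − 7.5) = 2.138; fraction as HOCl = 1/(1 + 2.138) = 0.3187.
Free chlorine required for 2.93 ppm HOCl: 2.93 / 0.3187 = 9.194 ppm.
FC to add: 9.194 − 0 = 9.194 mg/L as Cl₂.
Cl₂ equivalent: 9.194 mg/L × 1,410,000 L = 12,960 g.
Product at 88.2% available Cl: 12,960 / 0.882 = 14,700 g.

14.7 kg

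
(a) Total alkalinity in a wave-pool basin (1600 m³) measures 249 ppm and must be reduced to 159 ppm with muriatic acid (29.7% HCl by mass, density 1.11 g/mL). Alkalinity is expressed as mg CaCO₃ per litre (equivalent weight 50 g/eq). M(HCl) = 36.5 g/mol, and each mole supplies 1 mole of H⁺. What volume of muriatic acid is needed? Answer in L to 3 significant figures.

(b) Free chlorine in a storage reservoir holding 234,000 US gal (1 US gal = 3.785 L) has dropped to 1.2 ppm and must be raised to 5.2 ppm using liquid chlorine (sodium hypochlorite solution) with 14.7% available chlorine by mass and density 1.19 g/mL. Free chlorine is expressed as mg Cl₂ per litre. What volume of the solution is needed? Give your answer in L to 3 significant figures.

(a) Volume: 1600 m³ = 1,600,000 L.
(a) Alkalinity to neutralize: (249 − 159) = 90 mg/L as CaCO₃ × 1,600,000 L = 144,000 g as CaCO₃.
(a) Equivalents of H⁺ required: 144,000 ÷ 50 g/eq = 2880 eq = 2880 mol HCl.
(a) Mass of HCl: 2880 × 36.5 = 105,100 g.
(a) Mass of 29.7% solution: 105,100 / 0.297 = 353,900 g.
(a) Volume: 353,900 g ÷ 1.11 g/mL = 318,900 mL.

(b) Volume: 234,000 US gal × 3.785 L/gal = 885,690 L.
(b) Chlorine deficit: 5.2 − 1.2 = 4 ppm = 4 mg/L as Cl₂.
(b) Cl₂ equivalent needed: 4 mg/L × 885,690 L = 3,543,000 mg = 3543 g.
(b) Product at 14.7% available chlorine: 3543 / 0.147 = 24,100 g.
(b) Volume at density 1.19 g/mL: 24,100 g ÷ 1.19 g/mL = 20,250 mL.

(a) 319 L; (b) 20.3 L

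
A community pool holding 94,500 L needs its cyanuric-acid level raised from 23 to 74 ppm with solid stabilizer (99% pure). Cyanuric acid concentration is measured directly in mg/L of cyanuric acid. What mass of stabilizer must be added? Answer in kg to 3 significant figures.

CYA to add: (74 − 23) = 51 mg/L × 94,500 L = 4820 g cyanuric acid.
At 99% purity: 4820 / 0.99 = 4868 g product.

4.87 kg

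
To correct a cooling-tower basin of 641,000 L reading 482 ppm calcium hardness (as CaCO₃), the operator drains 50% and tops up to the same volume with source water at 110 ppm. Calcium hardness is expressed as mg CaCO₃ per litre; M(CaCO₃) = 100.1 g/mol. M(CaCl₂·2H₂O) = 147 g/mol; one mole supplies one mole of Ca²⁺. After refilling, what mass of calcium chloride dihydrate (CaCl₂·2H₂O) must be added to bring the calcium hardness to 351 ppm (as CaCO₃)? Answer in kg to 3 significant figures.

51.8 kg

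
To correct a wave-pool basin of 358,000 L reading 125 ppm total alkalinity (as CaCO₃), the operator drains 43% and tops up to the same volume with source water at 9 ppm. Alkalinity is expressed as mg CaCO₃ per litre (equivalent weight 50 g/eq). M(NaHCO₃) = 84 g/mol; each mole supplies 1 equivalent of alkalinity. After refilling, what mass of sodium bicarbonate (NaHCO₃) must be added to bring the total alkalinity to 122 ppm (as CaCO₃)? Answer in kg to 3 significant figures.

28.2 kg

After draining 43% and refilling: 125 × 0.57 + 9 × 0.43 = 75.12 ppm.
Deficit to target: 122 − 75.12 = 46.88 mg/L.
As CaCO₃: 46.88 mg/L × 358,000 L = 16,780 g; ÷ 50 g/eq ÷ 1 = 335.7 mol NaHCO₃.
Mass: 335.7 × 84 = 28,200 g.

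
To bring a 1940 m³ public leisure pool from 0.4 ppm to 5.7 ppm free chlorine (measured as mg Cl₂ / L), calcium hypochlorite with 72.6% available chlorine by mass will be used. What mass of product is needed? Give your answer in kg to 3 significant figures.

14.2 kg

Volume: 1940 m³ = 1,940,000 L.
Chlorine deficit: 5.7 − 0.4 = 5.3 ppm = 5.3 mg/L as Cl₂.
Cl₂ equivalent needed: 5.3 mg/L × 1,940,000 L = 10,280,000 mg = 10,280 g.
Product at 72.6% available chlorine: 10,280 / 0.726 = 14,160 g.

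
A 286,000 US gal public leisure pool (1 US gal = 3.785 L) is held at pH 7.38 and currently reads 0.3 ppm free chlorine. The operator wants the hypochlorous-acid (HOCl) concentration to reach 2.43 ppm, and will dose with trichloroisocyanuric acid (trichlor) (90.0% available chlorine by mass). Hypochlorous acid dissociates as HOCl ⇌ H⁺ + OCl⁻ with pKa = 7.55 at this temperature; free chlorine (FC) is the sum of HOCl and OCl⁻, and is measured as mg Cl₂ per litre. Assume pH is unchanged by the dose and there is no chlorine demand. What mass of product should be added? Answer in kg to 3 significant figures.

Volume: 286,000 US gal × 3.785 L/gal = 1,082,510 L.
[OCl⁻]/[HOCl] = 10^(pH − pKa) = 10^(7.38 − 7.55) = 0.6761; fraction as HOCl = 1/(1 + 0.6761) = 0.5966.
Free chlorine required for 2.43 ppm HOCl: 2.43 / 0.5966 = 4.073 ppm.
FC to add: 4.073 − 0.3 = 3.773 mg/L as Cl₂.
Cl₂ equivalent: 3.773 mg/L × 1,082,510 L = 4084 g.
Product at 90.0% available Cl: 4084 / 0.9 = 4538 g.

4.54 kg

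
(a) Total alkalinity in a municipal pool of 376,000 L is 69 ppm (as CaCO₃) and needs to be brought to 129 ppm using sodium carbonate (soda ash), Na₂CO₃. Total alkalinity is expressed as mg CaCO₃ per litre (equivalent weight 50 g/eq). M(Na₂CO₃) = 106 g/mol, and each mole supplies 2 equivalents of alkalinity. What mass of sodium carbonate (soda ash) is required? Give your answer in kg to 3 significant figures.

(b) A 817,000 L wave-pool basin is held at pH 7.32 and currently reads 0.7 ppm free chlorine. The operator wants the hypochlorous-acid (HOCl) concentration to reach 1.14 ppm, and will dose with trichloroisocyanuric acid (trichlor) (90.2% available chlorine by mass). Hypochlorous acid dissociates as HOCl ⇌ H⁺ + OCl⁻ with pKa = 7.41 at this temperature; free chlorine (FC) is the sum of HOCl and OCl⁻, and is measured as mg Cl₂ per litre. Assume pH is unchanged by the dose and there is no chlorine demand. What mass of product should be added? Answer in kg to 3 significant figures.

(a) Alkalinity to add: (129 − 69) = 60 mg/L as CaCO₃ × 376,000 L = 22,560 g as CaCO₃.
(a) Equivalents: 22,560 g ÷ 50 g/eq = 451.2 eq.
(a) Each mole of Na₂CO₃ supplies 2 eq, so 451.2 / 2 = 225.6 mol.
(a) Mass: 225.6 mol × 106 g/mol = 23,910 g.

(b) [OCl⁻]/[HOCl] = 10^(pH − pKa) = 10^(7.32 − 7.41) = 0.8128; fraction as HOCl = 1/(1 + 0.8128) = 0.5516.
(b) Free chlorine required for 1.14 ppm HOCl: 1.14 / 0.5516 = 2.067 ppm.
(b) FC to add: 2.067 − 0.7 = 1.367 mg/L as Cl₂.
(b) Cl₂ equivalent: 1.367 mg/L × 817,000 L = 1117 g.
(b) Product at 90.2% available Cl: 1117 / 0.902 = 1238 g.

(a) 23.9 kg; (b) 1.24 kg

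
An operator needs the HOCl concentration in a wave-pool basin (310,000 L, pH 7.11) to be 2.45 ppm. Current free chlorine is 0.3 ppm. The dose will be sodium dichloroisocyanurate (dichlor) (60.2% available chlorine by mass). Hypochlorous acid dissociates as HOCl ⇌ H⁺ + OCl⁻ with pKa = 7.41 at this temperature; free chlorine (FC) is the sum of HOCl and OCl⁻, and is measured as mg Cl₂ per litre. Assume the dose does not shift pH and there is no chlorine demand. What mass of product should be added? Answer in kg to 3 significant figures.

[OCl⁻]/[HOCl] = 10^(pH − pKa) = 10^(7.11 − 7.41) = 0.5012; fraction as HOCl = 1/(1 + 0.5012) = 0.6661.
Free chlorine required for 2.45 ppm HOCl: 2.45 / 0.6661 = 3.678 ppm.
FC to add: 3.678 − 0.3 = 3.378 mg/L as Cl₂.
Cl₂ equivalent: 3.378 mg/L × 310,000 L = 1047 g.
Product at 60.2% available Cl: 1047 / 0.602 = 1739 g.

1.74 kg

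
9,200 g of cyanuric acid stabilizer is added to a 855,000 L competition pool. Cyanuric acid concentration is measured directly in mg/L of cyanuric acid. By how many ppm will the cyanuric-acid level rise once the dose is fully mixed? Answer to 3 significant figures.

Rise: 9,200 g / 855,000 L × 1000 = 10.76 mg/L.

10.8 ppm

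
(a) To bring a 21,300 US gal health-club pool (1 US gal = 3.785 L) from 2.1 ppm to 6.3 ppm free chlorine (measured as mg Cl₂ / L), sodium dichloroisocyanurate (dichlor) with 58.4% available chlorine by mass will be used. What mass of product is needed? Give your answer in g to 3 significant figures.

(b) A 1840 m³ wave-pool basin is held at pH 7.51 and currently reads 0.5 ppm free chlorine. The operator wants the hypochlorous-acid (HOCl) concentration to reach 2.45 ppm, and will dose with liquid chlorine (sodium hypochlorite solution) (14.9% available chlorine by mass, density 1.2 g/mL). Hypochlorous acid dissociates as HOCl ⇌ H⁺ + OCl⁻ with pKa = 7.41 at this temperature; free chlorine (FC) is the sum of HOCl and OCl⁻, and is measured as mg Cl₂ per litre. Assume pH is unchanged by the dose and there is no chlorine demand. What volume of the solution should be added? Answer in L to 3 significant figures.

(a) 580 g; (b) 51.8 L

(a) Volume: 21,300 US gal × 3.785 L/gal = 80,620 L.
(a) Chlorine deficit: 6.3 − 2.1 = 4.2 ppm = 4.2 mg/L as Cl₂.
(a) Cl₂ equivalent needed: 4.2 mg/L × 80,620 L = 338,600 mg = 338.6 g.
(a) Product at 58.4% available chlorine: 338.6 / 0.584 = 579.8 g.

(b) Volume: 1840 m³ = 1,840,000 L.
(b) [OCl⁻]/[HOCl] = 10^(pH − pKa) = 10^(7.51 − 7.41) = 1.259; fraction as HOCl = 1/(1 + 1.259) = 0.4427.
(b) Free chlorine required for 2.45 ppm HOCl: 2.45 / 0.4427 = 5.534 ppm.
(b) FC to add: 5.534 − 0.5 = 5.034 mg/L as Cl₂.
(b) Cl₂ equivalent: 5.034 mg/L × 1,840,000 L = 9263 g.
(b) Product at 14.9% available Cl: 9263 / 0.149 = 62,170 g.
(b) Volume: 62,170 g ÷ 1.2 g/mL = 51,810 mL.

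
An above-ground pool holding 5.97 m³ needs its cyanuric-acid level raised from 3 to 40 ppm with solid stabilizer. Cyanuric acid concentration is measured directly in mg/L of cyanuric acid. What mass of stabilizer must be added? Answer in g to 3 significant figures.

221 g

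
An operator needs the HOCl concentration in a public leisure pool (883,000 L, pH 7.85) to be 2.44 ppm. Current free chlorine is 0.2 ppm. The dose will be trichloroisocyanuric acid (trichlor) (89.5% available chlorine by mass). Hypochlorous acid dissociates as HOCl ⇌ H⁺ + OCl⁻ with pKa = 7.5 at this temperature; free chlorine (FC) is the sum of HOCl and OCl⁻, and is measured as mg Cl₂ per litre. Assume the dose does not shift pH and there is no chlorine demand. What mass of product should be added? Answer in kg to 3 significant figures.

7.60 kg

[OCl⁻]/[HOCl] = 10^(pH − pKa) = 10^(7.85 − 7.5) = 2.239; fraction as HOCl = 1/(1 + 2.239) = 0.3088.
Free chlorine required for 2.44 ppm HOCl: 2.44 / 0.3088 = 7.902 ppm.
FC to add: 7.902 − 0.2 = 7.702 mg/L as Cl₂.
Cl₂ equivalent: 7.702 mg/L × 883,000 L = 6801 g.
Product at 89.5% available Cl: 6801 / 0.895 = 7599 g.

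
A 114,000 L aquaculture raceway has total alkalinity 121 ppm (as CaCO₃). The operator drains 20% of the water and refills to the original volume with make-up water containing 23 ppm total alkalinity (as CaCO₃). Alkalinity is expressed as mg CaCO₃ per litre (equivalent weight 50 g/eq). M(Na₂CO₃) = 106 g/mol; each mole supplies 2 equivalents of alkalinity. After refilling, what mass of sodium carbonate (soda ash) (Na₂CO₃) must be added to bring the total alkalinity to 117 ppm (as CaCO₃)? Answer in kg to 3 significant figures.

After draining 20% and refilling: 121 × 0.80 + 23 × 0.20 = 101.4 ppm.
Deficit to target: 117 − 101.4 = 15.6 mg/L.
As CaCO₃: 15.6 mg/L × 114,000 L = 1778 g; ÷ 50 g/eq ÷ 2 = 17.78 mol Na₂CO₃.
Mass: 17.78 × 106 = 1885 g.

1.89 kg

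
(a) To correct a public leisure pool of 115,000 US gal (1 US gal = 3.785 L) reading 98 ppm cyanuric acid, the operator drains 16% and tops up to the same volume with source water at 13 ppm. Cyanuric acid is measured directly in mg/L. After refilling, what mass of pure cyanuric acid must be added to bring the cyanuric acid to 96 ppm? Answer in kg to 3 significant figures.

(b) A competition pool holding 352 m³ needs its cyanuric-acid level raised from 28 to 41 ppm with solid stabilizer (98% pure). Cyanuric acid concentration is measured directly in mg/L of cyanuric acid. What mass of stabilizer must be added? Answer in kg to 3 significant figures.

(a) Volume: 115,000 US gal × 3.785 L/gal = 435,275 L.
(a) After draining 16% and refilling: 98 × 0.84 + 13 × 0.16 = 84.4 ppm.
(a) Deficit to target: 96 − 84.4 = 11.6 mg/L.
(a) Mass: 11.6 mg/L × 435,275 L = 5049 g cyanuric acid.

(b) Volume: 352 m³ = 352,000 L.
(b) CYA to add: (41 − 28) = 13 mg/L × 352,000 L = 4576 g cyanuric acid.
(b) At 98% purity: 4576 / 0.98 = 4669 g product.

(a) 5.05 kg; (b) 4.67 kg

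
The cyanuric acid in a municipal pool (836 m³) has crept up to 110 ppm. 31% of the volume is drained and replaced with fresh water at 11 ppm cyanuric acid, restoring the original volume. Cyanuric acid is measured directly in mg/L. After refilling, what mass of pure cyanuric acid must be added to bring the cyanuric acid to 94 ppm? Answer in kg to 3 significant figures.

Volume: 836 m³ = 836,000 L.
After draining 31% and refilling: 110 × 0.69 + 11 × 0.31 = 79.31 ppm.
Deficit to target: 94 − 79.31 = 14.69 mg/L.
Mass: 14.69 mg/L × 836,000 L = 12,280 g cyanuric acid.

12.3 kg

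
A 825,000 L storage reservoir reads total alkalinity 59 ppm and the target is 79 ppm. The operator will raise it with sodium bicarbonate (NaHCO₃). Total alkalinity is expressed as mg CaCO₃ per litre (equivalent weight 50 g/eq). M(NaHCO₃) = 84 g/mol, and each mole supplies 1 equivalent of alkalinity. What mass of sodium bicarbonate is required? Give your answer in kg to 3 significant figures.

27.7 kg

Alkalinity to add: (79 − 59) = 20 mg/L as CaCO₃ × 825,000 L = 16,500 g as CaCO₃.
Equivalents: 16,500 g ÷ 50 g/eq = 330 eq.
NaHCO₃ supplies 1 eq per mole → 330 mol.
Mass: 330 mol × 84 g/mol = 27,720 g.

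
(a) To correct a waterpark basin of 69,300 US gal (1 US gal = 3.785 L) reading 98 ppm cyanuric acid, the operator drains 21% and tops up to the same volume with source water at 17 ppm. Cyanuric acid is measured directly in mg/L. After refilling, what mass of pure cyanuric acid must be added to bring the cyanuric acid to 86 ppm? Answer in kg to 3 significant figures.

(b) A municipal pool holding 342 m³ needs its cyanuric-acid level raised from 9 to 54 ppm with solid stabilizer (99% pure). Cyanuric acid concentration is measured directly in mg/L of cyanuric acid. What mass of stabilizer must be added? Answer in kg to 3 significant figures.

(a) Volume: 69,300 US gal × 3.785 L/gal = 262,300 L.
(a) After draining 21% and refilling: 98 × 0.79 + 17 × 0.21 = 80.99 ppm.
(a) Deficit to target: 86 − 80.99 = 5.01 mg/L.
(a) Mass: 5.01 mg/L × 262,300 L = 1314 g cyanuric acid.

(b) Volume: 342 m³ = 342,000 L.
(b) CYA to add: (54 − 9) = 45 mg/L × 342,000 L = 15,390 g cyanuric acid.
(b) At 99% purity: 15,390 / 0.99 = 15,550 g product.

(a) 1.31 kg; (b) 15.5 kg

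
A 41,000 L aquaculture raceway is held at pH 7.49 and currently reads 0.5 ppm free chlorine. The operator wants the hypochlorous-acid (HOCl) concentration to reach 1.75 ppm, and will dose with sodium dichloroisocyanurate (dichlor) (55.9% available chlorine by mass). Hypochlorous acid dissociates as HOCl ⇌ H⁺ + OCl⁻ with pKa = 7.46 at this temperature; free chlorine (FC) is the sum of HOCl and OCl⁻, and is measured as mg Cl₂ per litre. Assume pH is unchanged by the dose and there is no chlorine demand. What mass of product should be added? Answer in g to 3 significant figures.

229 g

[OCl⁻]/[HOCl] = 10^(pH − pKa) = 10^(7.49 − 7.46) = 1.072; fraction as HOCl = 1/(1 + 1.072) = 0.4827.
Free chlorine required for 1.75 ppm HOCl: 1.75 / 0.4827 = 3.625 ppm.
FC to add: 3.625 − 0.5 = 3.125 mg/L as Cl₂.
Cl₂ equivalent: 3.125 mg/L × 41,000 L = 128.1 g.
Product at 55.9% available Cl: 128.1 / 0.559 = 229.2 g.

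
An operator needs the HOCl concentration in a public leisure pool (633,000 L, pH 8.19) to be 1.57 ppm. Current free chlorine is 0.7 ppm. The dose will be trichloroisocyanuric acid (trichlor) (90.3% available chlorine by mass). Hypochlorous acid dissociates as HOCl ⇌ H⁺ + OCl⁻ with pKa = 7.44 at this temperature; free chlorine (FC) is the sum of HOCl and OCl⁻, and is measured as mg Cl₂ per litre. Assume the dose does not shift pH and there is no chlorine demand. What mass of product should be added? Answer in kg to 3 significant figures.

[OCl⁻]/[HOCl] = 10^(pH − pKa) = 10^(8.19 − 7.44) = 5.623; fraction as HOCl = 1/(1 + 5.623) = 0.151.
Free chlorine required for 1.57 ppm HOCl: 1.57 / 0.151 = 10.4 ppm.
FC to add: 10.4 − 0.7 = 9.699 mg/L as Cl₂.
Cl₂ equivalent: 9.699 mg/L × 633,000 L = 6139 g.
Product at 90.3% available Cl: 6139 / 0.903 = 6799 g.

6.80 kg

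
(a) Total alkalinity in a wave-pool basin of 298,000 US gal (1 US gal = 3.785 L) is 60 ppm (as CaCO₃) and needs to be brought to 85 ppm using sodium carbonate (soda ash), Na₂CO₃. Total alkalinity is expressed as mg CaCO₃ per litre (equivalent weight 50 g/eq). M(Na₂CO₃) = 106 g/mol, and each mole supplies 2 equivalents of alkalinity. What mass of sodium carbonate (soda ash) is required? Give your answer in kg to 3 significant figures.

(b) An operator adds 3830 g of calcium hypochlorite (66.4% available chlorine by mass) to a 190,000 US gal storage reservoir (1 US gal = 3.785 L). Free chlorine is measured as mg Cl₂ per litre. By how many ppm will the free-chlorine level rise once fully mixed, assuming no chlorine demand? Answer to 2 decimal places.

(a) 29.9 kg; (b) 3.54 ppm

(a) Volume: 298,000 US gal × 3.785 L/gal = 1,127,930 L.
(a) Alkalinity to add: (85 − 60) = 25 mg/L as CaCO₃ × 1,127,930 L = 28,200 g as CaCO₃.
(a) Equivalents: 28,200 g ÷ 50 g/eq = 564 eq.
(a) Each mole of Na₂CO₃ supplies 2 eq, so 564 / 2 = 282 mol.
(a) Mass: 282 mol × 106 g/mol = 29,890 g.

(b) Volume: 190,000 US gal × 3.785 L/gal = 719,150 L.
(b) Available chlorine delivered: 3830 g × 0.664 = 2543 g as Cl₂.
(b) Concentration rise: 2543 g / 719,150 L = 3.536 mg/L = 3.54 ppm.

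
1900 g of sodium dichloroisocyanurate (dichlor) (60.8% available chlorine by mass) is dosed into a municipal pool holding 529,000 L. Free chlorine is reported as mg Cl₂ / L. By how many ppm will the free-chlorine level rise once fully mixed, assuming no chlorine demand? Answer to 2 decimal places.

2.18 ppm

Available chlorine delivered: 1900 g × 0.608 = 1155 g as Cl₂.
Concentration rise: 1155 g / 529,000 L = 2.184 mg/L = 2.18 ppm.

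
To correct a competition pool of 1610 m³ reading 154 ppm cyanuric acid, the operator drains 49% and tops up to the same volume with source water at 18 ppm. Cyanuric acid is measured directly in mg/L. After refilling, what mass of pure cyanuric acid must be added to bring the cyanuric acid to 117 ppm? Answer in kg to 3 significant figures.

Volume: 1610 m³ = 1,610,000 L.
After draining 49% and refilling: 154 × 0.51 + 18 × 0.49 = 87.36 ppm.
Deficit to target: 117 − 87.36 = 29.64 mg/L.
Mass: 29.64 mg/L × 1,610,000 L = 47,720 g cyanuric acid.

47.7 kg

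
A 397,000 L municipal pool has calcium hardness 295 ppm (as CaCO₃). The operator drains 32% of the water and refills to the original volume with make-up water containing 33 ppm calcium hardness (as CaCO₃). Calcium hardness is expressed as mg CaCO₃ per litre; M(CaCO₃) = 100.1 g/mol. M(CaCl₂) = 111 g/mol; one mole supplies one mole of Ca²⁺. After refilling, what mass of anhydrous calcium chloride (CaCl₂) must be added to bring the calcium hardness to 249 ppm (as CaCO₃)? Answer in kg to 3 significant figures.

After draining 32% and refilling: 295 × 0.68 + 33 × 0.32 = 211.16 ppm.
Deficit to target: 249 − 211.16 = 37.84 mg/L.
As CaCO₃: 37.84 mg/L × 397,000 L = 15,020 g; ÷ 100.1 = 150.1 mol Ca²⁺.
Mass: 150.1 × 111 = 16,660 g.

16.7 kg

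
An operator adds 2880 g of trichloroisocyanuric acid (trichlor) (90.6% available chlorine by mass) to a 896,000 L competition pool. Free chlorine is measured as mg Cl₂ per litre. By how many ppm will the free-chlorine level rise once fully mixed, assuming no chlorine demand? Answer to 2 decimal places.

2.91 ppm

Available chlorine delivered: 2880 g × 0.906 = 2609 g as Cl₂.
Concentration rise: 2609 g / 896,000 L = 2.912 mg/L = 2.91 ppm.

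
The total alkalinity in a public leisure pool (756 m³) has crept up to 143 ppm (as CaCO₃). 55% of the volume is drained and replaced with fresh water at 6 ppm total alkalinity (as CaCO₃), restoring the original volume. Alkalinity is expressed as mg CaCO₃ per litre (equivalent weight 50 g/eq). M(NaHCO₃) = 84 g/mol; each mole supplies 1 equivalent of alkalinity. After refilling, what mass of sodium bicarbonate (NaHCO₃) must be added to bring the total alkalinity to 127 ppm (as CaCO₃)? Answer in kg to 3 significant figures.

75.4 kg

Volume: 756 m³ = 756,000 L.
After draining 55% and refilling: 143 × 0.45 + 6 × 0.55 = 67.65 ppm.
Deficit to target: 127 − 67.65 = 59.35 mg/L.
As CaCO₃: 59.35 mg/L × 756,000 L = 44,870 g; ÷ 50 g/eq ÷ 1 = 897.4 mol NaHCO₃.
Mass: 897.4 × 84 = 75,380 g.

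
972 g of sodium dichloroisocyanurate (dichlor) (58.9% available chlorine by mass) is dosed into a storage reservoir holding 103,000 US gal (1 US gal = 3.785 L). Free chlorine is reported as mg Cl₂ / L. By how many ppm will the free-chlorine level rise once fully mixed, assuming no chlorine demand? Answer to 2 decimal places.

1.47 ppm

Volume: 103,000 US gal × 3.785 L/gal = 389,855 L.
Available chlorine delivered: 972 g × 0.589 = 572.5 g as Cl₂.
Concentration rise: 572.5 g / 389,855 L = 1.469 mg/L = 1.47 ppm.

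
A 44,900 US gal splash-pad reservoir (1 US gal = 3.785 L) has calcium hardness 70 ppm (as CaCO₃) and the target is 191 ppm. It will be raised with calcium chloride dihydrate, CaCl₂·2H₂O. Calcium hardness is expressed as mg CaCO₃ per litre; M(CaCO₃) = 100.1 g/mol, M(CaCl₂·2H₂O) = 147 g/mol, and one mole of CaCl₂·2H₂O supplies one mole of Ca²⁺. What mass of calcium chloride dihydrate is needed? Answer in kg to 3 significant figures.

Volume: 44,900 US gal × 3.785 L/gal = 169,946 L.
Hardness to add: (191 − 70) = 121 mg/L as CaCO₃ × 169,946 L = 20,560 g as CaCO₃.
Moles of Ca²⁺ (1 mol Ca²⁺ ≡ 1 mol CaCO₃): 20,560 / 100.1 g/mol = 205.4 mol.
Mass of CaCl₂·2H₂O: 205.4 × 147 = 30,200 g.

30.2 kg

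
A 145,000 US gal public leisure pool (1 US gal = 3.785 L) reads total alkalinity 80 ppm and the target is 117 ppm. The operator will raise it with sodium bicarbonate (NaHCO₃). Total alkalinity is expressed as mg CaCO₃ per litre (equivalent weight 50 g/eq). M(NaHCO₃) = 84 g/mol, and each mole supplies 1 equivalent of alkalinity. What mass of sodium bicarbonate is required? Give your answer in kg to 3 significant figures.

34.1 kg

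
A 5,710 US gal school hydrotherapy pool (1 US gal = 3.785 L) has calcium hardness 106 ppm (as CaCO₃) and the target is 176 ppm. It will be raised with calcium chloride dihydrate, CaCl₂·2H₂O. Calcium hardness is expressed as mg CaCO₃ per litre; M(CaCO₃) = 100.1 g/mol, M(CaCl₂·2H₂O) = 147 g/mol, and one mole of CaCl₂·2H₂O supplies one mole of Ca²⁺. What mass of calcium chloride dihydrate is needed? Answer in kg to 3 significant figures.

Volume: 5,710 US gal × 3.785 L/gal = 21,612 L.
Hardness to add: (176 − 106) = 70 mg/L as CaCO₃ × 21,612 L = 1513 g as CaCO₃.
Moles of Ca²⁺ (1 mol Ca²⁺ ≡ 1 mol CaCO₃): 1513 / 100.1 g/mol = 15.11 mol.
Mass of CaCl₂·2H₂O: 15.11 × 147 = 2222 g.

2.22 kg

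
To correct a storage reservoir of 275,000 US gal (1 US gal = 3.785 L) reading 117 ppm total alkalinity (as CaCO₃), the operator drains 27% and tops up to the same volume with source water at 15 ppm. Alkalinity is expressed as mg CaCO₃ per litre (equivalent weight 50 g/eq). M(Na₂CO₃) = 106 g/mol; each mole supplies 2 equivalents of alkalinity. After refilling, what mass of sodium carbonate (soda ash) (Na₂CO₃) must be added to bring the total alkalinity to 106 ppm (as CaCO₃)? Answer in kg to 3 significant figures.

Volume: 275,000 US gal × 3.785 L/gal = 1,040,875 L.
After draining 27% and refilling: 117 × 0.73 + 15 × 0.27 = 89.46 ppm.
Deficit to target: 106 − 89.46 = 16.54 mg/L.
As CaCO₃: 16.54 mg/L × 1,040,875 L = 17,220 g; ÷ 50 g/eq ÷ 2 = 172.2 mol Na₂CO₃.
Mass: 172.2 × 106 = 18,250 g.

18.2 kg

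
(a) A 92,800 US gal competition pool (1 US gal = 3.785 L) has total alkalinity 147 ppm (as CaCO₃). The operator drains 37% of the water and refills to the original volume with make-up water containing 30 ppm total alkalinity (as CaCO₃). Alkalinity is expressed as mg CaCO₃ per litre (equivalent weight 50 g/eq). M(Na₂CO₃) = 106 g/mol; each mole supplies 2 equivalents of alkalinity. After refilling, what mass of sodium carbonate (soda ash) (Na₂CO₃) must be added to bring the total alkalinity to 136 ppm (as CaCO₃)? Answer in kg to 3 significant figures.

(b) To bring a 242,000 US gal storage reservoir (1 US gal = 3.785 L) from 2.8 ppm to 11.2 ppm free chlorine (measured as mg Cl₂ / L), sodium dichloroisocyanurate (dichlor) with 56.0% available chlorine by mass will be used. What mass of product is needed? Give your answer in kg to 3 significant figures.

(a) Volume: 92,800 US gal × 3.785 L/gal = 351,248 L.
(a) After draining 37% and refilling: 147 × 0.63 + 30 × 0.37 = 103.71 ppm.
(a) Deficit to target: 136 − 103.71 = 32.29 mg/L.
(a) As CaCO₃: 32.29 mg/L × 351,248 L = 11,340 g; ÷ 50 g/eq ÷ 2 = 113.4 mol Na₂CO₃.
(a) Mass: 113.4 × 106 = 12,020 g.

(b) Volume: 242,000 US gal × 3.785 L/gal = 915,970 L.
(b) Chlorine deficit: 11.2 − 2.8 = 8.4 ppm = 8.4 mg/L as Cl₂.
(b) Cl₂ equivalent needed: 8.4 mg/L × 915,970 L = 7,694,000 mg = 7694 g.
(b) Product at 56.0% available chlorine: 7694 / 0.56 = 13,740 g.

(a) 12.0 kg; (b) 13.7 kg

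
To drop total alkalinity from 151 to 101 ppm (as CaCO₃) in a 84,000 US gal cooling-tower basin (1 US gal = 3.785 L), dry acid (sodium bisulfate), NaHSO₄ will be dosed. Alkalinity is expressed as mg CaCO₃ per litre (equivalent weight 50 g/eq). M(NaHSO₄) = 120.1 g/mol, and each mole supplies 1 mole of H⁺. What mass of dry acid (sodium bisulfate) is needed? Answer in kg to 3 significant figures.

Volume: 84,000 US gal × 3.785 L/gal = 317,940 L.
Alkalinity to neutralize: (151 − 101) = 50 mg/L as CaCO₃ × 317,940 L = 15,900 g as CaCO₃.
Equivalents of H⁺ required: 15,900 ÷ 50 g/eq = 317.9 eq = 317.9 mol NaHSO₄.
Mass of NaHSO₄: 317.9 × 120.1 = 38,180 g.

38.2 kg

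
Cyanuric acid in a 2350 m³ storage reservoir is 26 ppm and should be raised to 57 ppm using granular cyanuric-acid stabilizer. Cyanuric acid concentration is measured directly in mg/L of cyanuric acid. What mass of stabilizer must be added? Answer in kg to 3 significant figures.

72.8 kg

Volume: 2350 m³ = 2,350,000 L.
CYA to add: (57 − 26) = 31 mg/L × 2,350,000 L = 72,850 g cyanuric acid.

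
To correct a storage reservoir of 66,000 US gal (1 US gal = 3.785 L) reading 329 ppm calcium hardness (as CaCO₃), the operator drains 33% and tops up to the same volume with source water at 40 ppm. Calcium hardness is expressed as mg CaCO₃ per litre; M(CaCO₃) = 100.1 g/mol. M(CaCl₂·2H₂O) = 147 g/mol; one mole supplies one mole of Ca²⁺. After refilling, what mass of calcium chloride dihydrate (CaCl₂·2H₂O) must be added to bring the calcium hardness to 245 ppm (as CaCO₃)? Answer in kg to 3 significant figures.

Volume: 66,000 US gal × 3.785 L/gal = 249,810 L.
After draining 33% and refilling: 329 × 0.67 + 40 × 0.33 = 233.63 ppm.
Deficit to target: 245 − 233.63 = 11.37 mg/L.
As CaCO₃: 11.37 mg/L × 249,810 L = 2840 g; ÷ 100.1 = 28.38 mol Ca²⁺.
Mass: 28.38 × 147 = 4171 g.

4.17 kg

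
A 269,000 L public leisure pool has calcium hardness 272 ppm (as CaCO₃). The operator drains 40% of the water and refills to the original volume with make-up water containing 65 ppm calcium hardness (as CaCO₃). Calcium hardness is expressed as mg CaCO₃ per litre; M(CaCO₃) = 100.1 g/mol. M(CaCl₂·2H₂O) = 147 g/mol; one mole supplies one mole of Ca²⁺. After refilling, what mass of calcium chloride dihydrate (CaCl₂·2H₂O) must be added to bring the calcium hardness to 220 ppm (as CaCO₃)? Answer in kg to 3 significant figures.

After draining 40% and refilling: 272 × 0.60 + 65 × 0.40 = 189.2 ppm.
Deficit to target: 220 − 189.2 = 30.8 mg/L.
As CaCO₃: 30.8 mg/L × 269,000 L = 8285 g; ÷ 100.1 = 82.77 mol Ca²⁺.
Mass: 82.77 × 147 = 12,170 g.

12.2 kg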